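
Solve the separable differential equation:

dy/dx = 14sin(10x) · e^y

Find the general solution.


Separate: e^(-y) dy = 14sin(10x) dx.
Integrate: -e^(-y) = -(7/5)cos(10x) + C₀.
Rearrange: e^(-y) = (7/5)cos(10x) + C.


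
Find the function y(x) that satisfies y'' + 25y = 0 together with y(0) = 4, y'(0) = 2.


Characteristic roots of r² + 25 = 0 are ±5i, so y = C₁cos(5x) + C₂sin(5x).
Apply y(0) = 4: C₁ = 4. Differentiate and apply y'(0) = 2: 5·C₂ = 2, so C₂ = 2/5.
Particular solution: y = 4cos(5x) + (2/5)sin(5x).


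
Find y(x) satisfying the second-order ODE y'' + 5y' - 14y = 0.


Characteristic equation: r² + 5r - 14 = 0.
Factor: (r + 7)(r - 2) = 0 ⇒ r = -7, 2 (distinct real).
General solution: y = C₁e^(-7x) + C₂e^(2x).


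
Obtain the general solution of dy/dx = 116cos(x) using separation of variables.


g(y) = 1, so integrate directly: y = ∫ 116cos(x) dx = 116sin(x) + C.


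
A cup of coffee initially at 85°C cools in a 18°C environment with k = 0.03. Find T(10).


Newton's law: dT/dt = -k(T - T_a) has solution T(t) = T_a + (T₀ - T_a)e^(-kt).
Plug in T_a = 18, T₀ = 85, k = 0.03, t = 10: T(10) = 18 + (67)e^(-0.30) ≈ 67.6°C.


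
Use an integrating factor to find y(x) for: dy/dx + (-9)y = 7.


P(x) = -9 ⇒ μ = e^(-9x).
(μ y)' = 7e^(-9x) ⇒ μ y = -(7/9)e^(-9x) + C.
Divide by μ: y = -7/9 + Ce^(9x).


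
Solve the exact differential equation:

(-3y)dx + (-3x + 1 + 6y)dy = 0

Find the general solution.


Check exactness: ∂M/∂y = -3 and ∂N/∂x = -3; equal, so the equation is exact.
Integrate M with respect to x (treating y as constant): ∫M dx = -3xy + h(y).
Differentiate w.r.t. y and set equal to N: the x-dependent terms already match, leaving h'(y) = 1 + 6y. Integrate: h(y) = y + 3y^2.
So F(x,y) = -3xy + y + 3y^2.
General solution: -3xy + y + 3y^2 = C.


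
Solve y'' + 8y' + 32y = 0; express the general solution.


Characteristic equation: r² + 8r + 32 = 0.
Discriminant is negative; roots r = -4 ± 4i (complex conjugate pair).
General solution uses e^(α x)(C₁ cos(β x) + C₂ sin(β x)): y = e^(-4x)(C₁cos(4x) + C₂sin(4x)).


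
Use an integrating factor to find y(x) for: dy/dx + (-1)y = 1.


P(x) = -1 ⇒ μ = e^(-x).
(μ y)' = e^(-x) ⇒ μ y = -e^(-x) + C.
Divide by μ: y = -1 + Ce^(x).


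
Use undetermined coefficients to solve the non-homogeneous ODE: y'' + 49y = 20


Homogeneous part: r² + 49 = 0 ⇒ r = ±7i, so y_h = C₁cos(7x) + C₂sin(7x).
Try constant y_p = A; plug in: 49A = 20 ⇒ A = 20/49.
General solution: y = C₁cos(7x) + C₂sin(7x) + 20/49.


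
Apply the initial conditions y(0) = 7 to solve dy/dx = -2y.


General solution of y' = -2y is y = Ce^(-2x).
Apply y(0) = 7: C = 7.
Particular solution: y = 7e^(-2x).


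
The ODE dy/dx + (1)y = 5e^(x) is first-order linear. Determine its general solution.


P(x) = 1 ⇒ μ = e^(x).
(μ y)' = 5e^(2x) ⇒ μ y = (5/2)e^(2x) + C.
Divide by μ: y = (5/2)e^(x) + Ce^(-x).


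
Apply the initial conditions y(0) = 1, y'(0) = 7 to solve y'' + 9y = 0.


Characteristic roots of r² + 9 = 0 are ±3i, so y = C₁cos(3x) + C₂sin(3x).
Apply y(0) = 1: C₁ = 1. Differentiate and apply y'(0) = 7: 3·C₂ = 7, so C₂ = 7/3.
Particular solution: y = cos(3x) + (7/3)sin(3x).


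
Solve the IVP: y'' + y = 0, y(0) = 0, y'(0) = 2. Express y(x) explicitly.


Characteristic roots of r² + 1 = 0 are ±1i, so y = C₁cos(x) + C₂sin(x).
Apply y(0) = 0: C₁ = 0. Differentiate and apply y'(0) = 2: 1·C₂ = 2, so C₂ = 2.
Particular solution: y = 2sin(x).


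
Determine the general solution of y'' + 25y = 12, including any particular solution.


Homogeneous part: r² + 25 = 0 ⇒ r = ±5i, so y_h = C₁cos(5x) + C₂sin(5x).
Try constant y_p = A; plug in: 25A = 12 ⇒ A = 12/25.
General solution: y = C₁cos(5x) + C₂sin(5x) + 12/25.


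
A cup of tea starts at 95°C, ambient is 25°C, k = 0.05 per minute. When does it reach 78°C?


From T(t) = T_a + (T₀ - T_a)e^(-kt), set T(t) = 78:
(78 - 25) / (95 - 25) = e^(-0.05t), so t = -ln(0.757)/0.05 ≈ 5.6 minutes.


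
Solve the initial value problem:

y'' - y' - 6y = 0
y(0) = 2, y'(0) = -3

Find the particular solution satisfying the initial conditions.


Characteristic roots of r² - r - 6 = 0 are 3, -2.
General solution y = c₁ e^(3x) + c₂ e^(-2x).
Apply y(0) = 2: c₁ + c₂ = 2. Apply y'(0) = -3: 3 c₁ - 2 c₂ = -3.
Solve: c₁ = 1/5, c₂ = 9/5.
Particular solution: y = (1/5)e^(3x) + (9/5)e^(-2x).


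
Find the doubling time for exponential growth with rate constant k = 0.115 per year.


Exponential growth: P(t) = P₀ e^(0.115t). Set P(t)/P₀ = 2: e^(0.115t) = 2.
Solve: t = ln(2)/0.115 ≈ 6.03 years.


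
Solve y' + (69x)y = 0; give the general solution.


P(x) = 69x ⇒ μ = e^((69/2)x²).
Q(x) = 0 so μ y is constant: y = Ce^(-(69/2)x²).


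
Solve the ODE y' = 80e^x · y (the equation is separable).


Separate variables: dy/y = 80e^x dx.
Integrate: ln|y| = 80e^x + C₀.
Exponentiate: y = Ce^(80e^x).


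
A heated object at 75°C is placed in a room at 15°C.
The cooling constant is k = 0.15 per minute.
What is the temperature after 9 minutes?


Newton's law: dT/dt = -k(T - T_a) has solution T(t) = T_a + (T₀ - T_a)e^(-kt).
Plug in T_a = 15, T₀ = 75, k = 0.15, t = 9: T(9) = 15 + (60)e^(-1.35) ≈ 30.6°C.


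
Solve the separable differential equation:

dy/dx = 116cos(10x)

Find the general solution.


g(y) = 1, so integrate directly: y = ∫ 116cos(10x) dx = (58/5)sin(10x) + C.


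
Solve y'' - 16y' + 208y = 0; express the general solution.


Characteristic equation: r² - 16r + 208 = 0.
Discriminant is negative; roots r = 8 ± 12i (complex conjugate pair).
General solution uses e^(α x)(C₁ cos(β x) + C₂ sin(β x)): y = e^(8x)(C₁cos(12x) + C₂sin(12x)).


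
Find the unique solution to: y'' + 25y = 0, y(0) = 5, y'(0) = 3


Characteristic roots of r² + 25 = 0 are ±5i, so y = C₁cos(5x) + C₂sin(5x).
Apply y(0) = 5: C₁ = 5. Differentiate and apply y'(0) = 3: 5·C₂ = 3, so C₂ = 3/5.
Particular solution: y = 5cos(5x) + (3/5)sin(5x).


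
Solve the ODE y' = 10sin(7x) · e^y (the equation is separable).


Separate: e^(-y) dy = 10sin(7x) dx.
Integrate: -e^(-y) = -(10/7)cos(7x) + C₀.
Rearrange: e^(-y) = (10/7)cos(7x) + C.


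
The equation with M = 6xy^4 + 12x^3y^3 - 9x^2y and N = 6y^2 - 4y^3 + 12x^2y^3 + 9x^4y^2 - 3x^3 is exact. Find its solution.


Check exactness: ∂M/∂y = 24xy^3 + 36x^3y^2 - 9x^2 and ∂N/∂x = 24xy^3 + 36x^3y^2 - 9x^2; equal, so the equation is exact.
Integrate M with respect to x (treating y as constant): ∫M dx = 3x^2y^4 + 3x^4y^3 - 3x^3y + h(y).
Differentiate w.r.t. y and set equal to N: the x-dependent terms already match, leaving h'(y) = 6y^2 - 4y^3. Integrate: h(y) = 2y^3 - y^4.
So F(x,y) = 2y^3 - y^4 + 3x^2y^4 + 3x^4y^3 - 3x^3y.
General solution: 2y^3 - y^4 + 3x^2y^4 + 3x^4y^3 - 3x^3y = C.


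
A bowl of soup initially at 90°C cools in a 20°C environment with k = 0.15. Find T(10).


Newton's law: dT/dt = -k(T - T_a) has solution T(t) = T_a + (T₀ - T_a)e^(-kt).
Plug in T_a = 20, T₀ = 90, k = 0.15, t = 10: T(10) = 20 + (70)e^(-1.50) ≈ 35.6°C.


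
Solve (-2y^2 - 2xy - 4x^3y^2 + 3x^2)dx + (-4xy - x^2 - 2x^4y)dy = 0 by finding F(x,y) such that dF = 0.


Check exactness: ∂M/∂y = -4y - 2x - 8x^3y and ∂N/∂x = -4y - 2x - 8x^3y; equal, so the equation is exact.
Integrate M with respect to x (treating y as constant): ∫M dx = -2xy^2 - x^2y - x^4y^2 + x^3 + h(y).
Differentiate w.r.t. y and set equal to N: all terms match, so h'(y) = 0 and h is a constant absorbed into C.
General solution: -2xy^2 - x^2y - x^4y^2 + x^3 = C.


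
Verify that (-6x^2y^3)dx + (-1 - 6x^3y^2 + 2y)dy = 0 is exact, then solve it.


Check exactness: ∂M/∂y = -18x^2y^2 and ∂N/∂x = -18x^2y^2; equal, so the equation is exact.
Integrate M with respect to x (treating y as constant): ∫M dx = -2x^3y^3 + h(y).
Differentiate w.r.t. y and set equal to N: the x-dependent terms already match, leaving h'(y) = -1 + 2y. Integrate: h(y) = -y + y^2.
So F(x,y) = -y - 2x^3y^3 + y^2.
General solution: -y - 2x^3y^3 + y^2 = C.


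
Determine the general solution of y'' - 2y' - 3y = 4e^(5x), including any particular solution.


Characteristic roots of r² - 2r - 3 = 0 are 3, -1.
y_h = C₁e^(3x) + C₂e^(-x).
Forcing exponent 5 is not a characteristic root; try y_p = Ae^(5x).
Substitute: A·(25 + (-2)·5 + (-3)) = A·12 = 4, so A = 1/3.
General solution: y = C₁e^(3x) + C₂e^(-x) + (1/3)e^(5x).


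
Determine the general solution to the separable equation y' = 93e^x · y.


Separate variables: dy/y = 93e^x dx.
Integrate: ln|y| = 93e^x + C₀.
Exponentiate: y = Ce^(93e^x).


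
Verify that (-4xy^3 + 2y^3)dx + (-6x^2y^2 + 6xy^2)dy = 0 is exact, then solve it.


Check exactness: ∂M/∂y = -12xy^2 + 6y^2 and ∂N/∂x = -12xy^2 + 6y^2; equal, so the equation is exact.
Integrate M with respect to x (treating y as constant): ∫M dx = -2x^2y^3 + 2xy^3 + h(y).
Differentiate w.r.t. y and set equal to N: all terms match, so h'(y) = 0 and h is a constant absorbed into C.
General solution: -2x^2y^3 + 2xy^3 = C.


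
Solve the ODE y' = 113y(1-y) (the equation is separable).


Separate: dy/[y(1-y)] = 113 dx.
Partial fractions: 1/[y(1-y)] = 1/y + 1/(1-y).
Integrate: ln|y/(1-y)| = 113x + C₀.
Solve for y: y = 1/(1 + Ce^(-113x)).


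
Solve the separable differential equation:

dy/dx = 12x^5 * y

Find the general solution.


Separate variables: dy/y = 12x^5 dx.
Integrate: ln|y| = 2x^6 + C₀.
Exponentiate: y = Ce^(2x^6).


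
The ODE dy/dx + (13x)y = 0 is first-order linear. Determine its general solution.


P(x) = 13x ⇒ μ = e^((13/2)x²).
Q(x) = 0 so μ y is constant: y = Ce^(-(13/2)x²).


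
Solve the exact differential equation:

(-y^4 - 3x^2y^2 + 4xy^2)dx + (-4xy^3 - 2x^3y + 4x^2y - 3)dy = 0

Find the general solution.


Check exactness: ∂M/∂y = -4y^3 - 6x^2y + 8xy and ∂N/∂x = -4y^3 - 6x^2y + 8xy; equal, so the equation is exact.
Integrate M with respect to x (treating y as constant): ∫M dx = -xy^4 - x^3y^2 + 2x^2y^2 + h(y).
Differentiate w.r.t. y and set equal to N: the x-dependent terms already match, leaving h'(y) = -3. Integrate: h(y) = -3y.
So F(x,y) = -xy^4 - x^3y^2 + 2x^2y^2 - 3y.
General solution: -xy^4 - x^3y^2 + 2x^2y^2 - 3y = C.


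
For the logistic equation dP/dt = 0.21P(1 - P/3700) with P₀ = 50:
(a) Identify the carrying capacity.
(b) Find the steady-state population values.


Logistic ODE dP/dt = 0.21P(1 - P/3700) has equilibria where dP/dt = 0, i.e. P = 0 or P = 3700.
The coefficient (1 - P/K) = 0 when P = K, identifying K = 3700 as the carrying capacity.
(a) K = 3700; (b) equilibria P = 0 and P = 3700.


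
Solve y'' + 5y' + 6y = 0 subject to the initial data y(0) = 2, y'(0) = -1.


Characteristic roots of r² + 5r + 6 = 0 are -2, -3.
General solution y = c₁ e^(-2x) + c₂ e^(-3x).
Apply y(0) = 2: c₁ + c₂ = 2. Apply y'(0) = -1: -2 c₁ - 3 c₂ = -1.
Solve: c₁ = 5, c₂ = -3.
Particular solution: y = 5e^(-2x) - 3e^(-3x).


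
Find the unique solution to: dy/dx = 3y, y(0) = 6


General solution of y' = 3y is y = Ce^(3x).
Apply y(0) = 6: C = 6.
Particular solution: y = 6e^(3x).


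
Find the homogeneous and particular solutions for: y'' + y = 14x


Homogeneous: r² + 1 = 0 ⇒ r = ±1i, y_h = C₁cos(x) + C₂sin(x).
Polynomial forcing; try y_p = Ax + B. Then y_p'' + 1 y_p = 1(Ax + B) = 14x, so B = 0 and A = 14.
General solution: y = C₁cos(x) + C₂sin(x) + 14x.


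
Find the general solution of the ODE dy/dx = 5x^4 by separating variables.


Integrate both sides with respect to x: y = ∫ 5x^4 dx = x^5 + C.


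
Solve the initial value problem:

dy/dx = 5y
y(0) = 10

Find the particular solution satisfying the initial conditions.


General solution of y' = 5y is y = Ce^(5x).
Apply y(0) = 10: C = 10.
Particular solution: y = 10e^(5x).


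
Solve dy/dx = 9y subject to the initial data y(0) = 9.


General solution of y' = 9y is y = Ce^(9x).
Apply y(0) = 9: C = 9.
Particular solution: y = 9e^(9x).


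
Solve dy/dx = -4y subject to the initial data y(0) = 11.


General solution of y' = -4y is y = Ce^(-4x).
Apply y(0) = 11: C = 11.
Particular solution: y = 11e^(-4x).


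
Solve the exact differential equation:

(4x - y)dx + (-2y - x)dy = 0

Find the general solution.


Check exactness: ∂M/∂y = -1 and ∂N/∂x = -1; equal, so the equation is exact.
Integrate M with respect to x (treating y as constant): ∫M dx = 2x^2 - xy + h(y).
Differentiate w.r.t. y and set equal to N: the x-dependent terms already match, leaving h'(y) = -2y. Integrate: h(y) = -y^2.
So F(x,y) = 2x^2 - y^2 - xy.
General solution: 2x^2 - y^2 - xy = C.


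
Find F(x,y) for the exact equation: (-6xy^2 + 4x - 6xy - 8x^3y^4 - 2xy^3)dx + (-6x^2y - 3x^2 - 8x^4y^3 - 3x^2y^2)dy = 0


Check exactness: ∂M/∂y = -12xy - 6x - 32x^3y^3 - 6xy^2 and ∂N/∂x = -12xy - 6x - 32x^3y^3 - 6xy^2; equal, so the equation is exact.
Integrate M with respect to x (treating y as constant): ∫M dx = -3x^2y^2 + 2x^2 - 3x^2y - 2x^4y^4 - x^2y^3 + h(y).
Differentiate w.r.t. y and set equal to N: all terms match, so h'(y) = 0 and h is a constant absorbed into C.
General solution: -3x^2y^2 + 2x^2 - 3x^2y - 2x^4y^4 - x^2y^3 = C.


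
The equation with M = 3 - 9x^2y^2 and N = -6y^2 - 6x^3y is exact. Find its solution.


Check exactness: ∂M/∂y = -18x^2y and ∂N/∂x = -18x^2y; equal, so the equation is exact.
Integrate M with respect to x (treating y as constant): ∫M dx = 3x - 3x^3y^2 + h(y).
Differentiate w.r.t. y and set equal to N: the x-dependent terms already match, leaving h'(y) = -6y^2. Integrate: h(y) = -2y^3.
So F(x,y) = 3x - 2y^3 - 3x^3y^2.
General solution: 3x - 2y^3 - 3x^3y^2 = C.


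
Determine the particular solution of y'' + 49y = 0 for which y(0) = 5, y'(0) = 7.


Characteristic roots of r² + 49 = 0 are ±7i, so y = C₁cos(7x) + C₂sin(7x).
Apply y(0) = 5: C₁ = 5. Differentiate and apply y'(0) = 7: 7·C₂ = 7, so C₂ = 1.
Particular solution: y = 5cos(7x) + sin(7x).


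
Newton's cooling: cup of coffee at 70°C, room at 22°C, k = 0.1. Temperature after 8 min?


Newton's law: dT/dt = -k(T - T_a) has solution T(t) = T_a + (T₀ - T_a)e^(-kt).
Plug in T_a = 22, T₀ = 70, k = 0.1, t = 8: T(8) = 22 + (48)e^(-0.80) ≈ 43.6°C.


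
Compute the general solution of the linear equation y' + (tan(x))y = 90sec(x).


P(x) = tan(x) ⇒ μ = e^(∫tan(x)dx) = sec(x).
(sec(x) y)' = 90sec²(x) ⇒ sec(x) y = 90tan(x) + C.
Multiply by cos(x): y = 90sin(x) + C·cos(x).


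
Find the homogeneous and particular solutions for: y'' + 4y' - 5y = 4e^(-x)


Characteristic roots of r² + 4r - 5 = 0 are -5, 1.
y_h = C₁e^(-5x) + C₂e^(x).
Forcing exponent -1 is not a characteristic root; try y_p = Ae^(-x).
Substitute: A·(1 + (4)·-1 + (-5)) = A·-8 = 4, so A = -1/2.
General solution: y = C₁e^(-5x) + C₂e^(x) - (1/2)e^(-x).


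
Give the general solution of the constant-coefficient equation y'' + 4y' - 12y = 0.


Characteristic equation: r² + 4r - 12 = 0.
Factor: (r - 2)(r + 6) = 0 ⇒ r = 2, -6 (distinct real).
General solution: y = C₁e^(2x) + C₂e^(-6x).


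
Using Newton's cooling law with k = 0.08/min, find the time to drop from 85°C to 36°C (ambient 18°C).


From T(t) = T_a + (T₀ - T_a)e^(-kt), set T(t) = 36:
(36 - 18) / (85 - 18) = e^(-0.08t), so t = -ln(0.269)/0.08 ≈ 16.4 minutes.


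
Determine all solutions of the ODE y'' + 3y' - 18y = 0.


Characteristic equation: r² + 3r - 18 = 0.
Factor: (r + 6)(r - 3) = 0 ⇒ r = -6, 3 (distinct real).
General solution: y = C₁e^(-6x) + C₂e^(3x).


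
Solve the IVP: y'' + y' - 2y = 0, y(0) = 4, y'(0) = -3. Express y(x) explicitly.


Characteristic roots of r² + r - 2 = 0 are 1, -2.
General solution y = c₁ e^(x) + c₂ e^(-2x).
Apply y(0) = 4: c₁ + c₂ = 4. Apply y'(0) = -3: 1 c₁ - 2 c₂ = -3.
Solve: c₁ = 5/3, c₂ = 7/3.
Particular solution: y = (5/3)e^(x) + (7/3)e^(-2x).


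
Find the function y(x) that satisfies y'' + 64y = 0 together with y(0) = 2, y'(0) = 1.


Characteristic roots of r² + 64 = 0 are ±8i, so y = C₁cos(8x) + C₂sin(8x).
Apply y(0) = 2: C₁ = 2. Differentiate and apply y'(0) = 1: 8·C₂ = 1, so C₂ = 1/8.
Particular solution: y = 2cos(8x) + (1/8)sin(8x).


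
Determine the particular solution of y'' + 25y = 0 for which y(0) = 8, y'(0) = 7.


Characteristic roots of r² + 25 = 0 are ±5i, so y = C₁cos(5x) + C₂sin(5x).
Apply y(0) = 8: C₁ = 8. Differentiate and apply y'(0) = 7: 5·C₂ = 7, so C₂ = 7/5.
Particular solution: y = 8cos(5x) + (7/5)sin(5x).


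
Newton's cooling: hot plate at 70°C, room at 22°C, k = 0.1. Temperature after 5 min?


Newton's law: dT/dt = -k(T - T_a) has solution T(t) = T_a + (T₀ - T_a)e^(-kt).
Plug in T_a = 22, T₀ = 70, k = 0.1, t = 5: T(5) = 22 + (48)e^(-0.50) ≈ 51.1°C.


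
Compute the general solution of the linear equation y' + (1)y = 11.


P(x) = 1, Q(x) = 11; integrating factor μ = e^(x).
(μ y)' = 11e^(x) ⇒ μ y = 11e^(x) + C.
Divide by μ: y = 11 + Ce^(-x).


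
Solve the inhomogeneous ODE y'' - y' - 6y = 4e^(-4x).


Characteristic roots of r² - r - 6 = 0 are -2, 3.
y_h = C₁e^(-2x) + C₂e^(3x).
Forcing exponent -4 is not a characteristic root; try y_p = Ae^(-4x).
Substitute: A·(16 + (-1)·-4 + (-6)) = A·14 = 4, so A = 2/7.
General solution: y = C₁e^(-2x) + C₂e^(3x) + (2/7)e^(-4x).


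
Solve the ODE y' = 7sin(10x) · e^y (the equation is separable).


Separate: e^(-y) dy = 7sin(10x) dx.
Integrate: -e^(-y) = -(7/10)cos(10x) + C₀.
Rearrange: e^(-y) = (7/10)cos(10x) + C.


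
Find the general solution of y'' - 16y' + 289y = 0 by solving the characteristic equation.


Characteristic equation: r² - 16r + 289 = 0.
Discriminant is negative; roots r = 8 ± 15i (complex conjugate pair).
General solution uses e^(α x)(C₁ cos(β x) + C₂ sin(β x)): y = e^(8x)(C₁cos(15x) + C₂sin(15x)).


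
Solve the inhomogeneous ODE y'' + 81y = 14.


Homogeneous part: r² + 81 = 0 ⇒ r = ±9i, so y_h = C₁cos(9x) + C₂sin(9x).
Try constant y_p = A; plug in: 81A = 14 ⇒ A = 14/81.
General solution: y = C₁cos(9x) + C₂sin(9x) + 14/81.


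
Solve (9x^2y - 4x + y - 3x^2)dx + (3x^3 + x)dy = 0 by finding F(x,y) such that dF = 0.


Check exactness: ∂M/∂y = 9x^2 + 1 and ∂N/∂x = 9x^2 + 1; equal, so the equation is exact.
Integrate M with respect to x (treating y as constant): ∫M dx = 3x^3y - 2x^2 + xy - x^3 + h(y).
Differentiate w.r.t. y and set equal to N: all terms match, so h'(y) = 0 and h is a constant absorbed into C.
General solution: 3x^3y - 2x^2 + xy - x^3 = C.


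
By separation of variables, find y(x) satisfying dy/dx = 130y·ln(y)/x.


Separate: dy/[y ln(y)] = 130 dx/x.
Substitute u = ln(y): du/u = 130 dx/x.
Integrate: ln|ln(y)| = 130ln|x| + C₀, hence ln(y) = C·x^130.


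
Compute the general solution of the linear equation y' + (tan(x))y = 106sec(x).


P(x) = tan(x) ⇒ μ = e^(∫tan(x)dx) = sec(x).
(sec(x) y)' = 106sec²(x) ⇒ sec(x) y = 106tan(x) + C.
Multiply by cos(x): y = 106sin(x) + C·cos(x).


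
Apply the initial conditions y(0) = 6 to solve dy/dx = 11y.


General solution of y' = 11y is y = Ce^(11x).
Apply y(0) = 6: C = 6.
Particular solution: y = 6e^(11x).


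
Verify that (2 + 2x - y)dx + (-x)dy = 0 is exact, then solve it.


Check exactness: ∂M/∂y = -1 and ∂N/∂x = -1; equal, so the equation is exact.
Integrate M with respect to x (treating y as constant): ∫M dx = 2x + x^2 - xy + h(y).
Differentiate w.r.t. y and set equal to N: all terms match, so h'(y) = 0 and h is a constant absorbed into C.
General solution: 2x + x^2 - xy = C.


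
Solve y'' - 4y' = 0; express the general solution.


Characteristic equation: r² - 4r = 0.
Factor: (r - 0)(r - 4) = 0 ⇒ r = 0, 4 (distinct real).
General solution: y = C₁ + C₂e^(4x).


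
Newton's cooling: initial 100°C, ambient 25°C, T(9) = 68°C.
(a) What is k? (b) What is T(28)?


Newton's law: T(t) = T_a + (T₀ - T_a)e^(-kt).
(a) Use T(9) = 68: (68 - 25)/(100 - 25) = e^(-k·9), so k = -ln(0.573)/9 ≈ 0.0618.
(b) Apply k to t = 28: T(28) = 25 + (75)e^(-1.731) ≈ 38.3°C.


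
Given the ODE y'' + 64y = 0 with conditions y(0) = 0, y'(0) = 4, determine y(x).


Characteristic roots of r² + 64 = 0 are ±8i, so y = C₁cos(8x) + C₂sin(8x).
Apply y(0) = 0: C₁ = 0. Differentiate and apply y'(0) = 4: 8·C₂ = 4, so C₂ = 1/2.
Particular solution: y = (1/2)sin(8x).


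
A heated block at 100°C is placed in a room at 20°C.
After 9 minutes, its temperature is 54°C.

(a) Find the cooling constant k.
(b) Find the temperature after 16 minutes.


Newton's law: T(t) = T_a + (T₀ - T_a)e^(-kt).
(a) Use T(9) = 54: (54 - 20)/(100 - 20) = e^(-k·9), so k = -ln(0.425)/9 ≈ 0.0951.
(b) Apply k to t = 16: T(16) = 20 + (80)e^(-1.521) ≈ 37.5°C.


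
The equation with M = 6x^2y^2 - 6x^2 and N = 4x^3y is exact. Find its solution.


Check exactness: ∂M/∂y = 12x^2y and ∂N/∂x = 12x^2y; equal, so the equation is exact.
Integrate M with respect to x (treating y as constant): ∫M dx = 2x^3y^2 - 2x^3 + h(y).
Differentiate w.r.t. y and set equal to N: all terms match, so h'(y) = 0 and h is a constant absorbed into C.
General solution: 2x^3y^2 - 2x^3 = C.


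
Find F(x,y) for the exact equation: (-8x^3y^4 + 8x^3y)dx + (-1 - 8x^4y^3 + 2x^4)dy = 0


Check exactness: ∂M/∂y = -32x^3y^3 + 8x^3 and ∂N/∂x = -32x^3y^3 + 8x^3; equal, so the equation is exact.
Integrate M with respect to x (treating y as constant): ∫M dx = -2x^4y^4 + 2x^4y + h(y).
Differentiate w.r.t. y and set equal to N: the x-dependent terms already match, leaving h'(y) = -1. Integrate: h(y) = -y.
So F(x,y) = -y - 2x^4y^4 + 2x^4y.
General solution: -y - 2x^4y^4 + 2x^4y = C.


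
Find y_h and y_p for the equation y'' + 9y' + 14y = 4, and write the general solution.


Characteristic roots of r² + 9r + 14 = 0 are -2, -7.
y_h = C₁e^(-2x) + C₂e^(-7x).
Constant forcing; try y_p = A. Then 14A = 4 ⇒ A = 2/7.
General solution: y = C₁e^(-2x) + C₂e^(-7x) + 2/7.


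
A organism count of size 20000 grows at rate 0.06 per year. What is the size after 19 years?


The ODE dP/dt = 0.06P has solution P(t) = P(0)e^(0.06t).
Substitute P(0) = 20000 and t = 19: P(19) = 20000 e^(1.14) ≈ 62535.


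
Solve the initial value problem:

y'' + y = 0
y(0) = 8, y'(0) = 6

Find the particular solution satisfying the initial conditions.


Characteristic roots of r² + 1 = 0 are ±1i, so y = C₁cos(x) + C₂sin(x).
Apply y(0) = 8: C₁ = 8. Differentiate and apply y'(0) = 6: 1·C₂ = 6, so C₂ = 6.
Particular solution: y = 8cos(x) + 6sin(x).


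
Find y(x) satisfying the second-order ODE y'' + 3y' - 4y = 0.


Characteristic equation: r² + 3r - 4 = 0.
Factor: (r + 4)(r - 1) = 0 ⇒ r = -4, 1 (distinct real).
General solution: y = C₁e^(-4x) + C₂e^(x).


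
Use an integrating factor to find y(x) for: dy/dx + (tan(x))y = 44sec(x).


P(x) = tan(x) ⇒ μ = e^(∫tan(x)dx) = sec(x).
(sec(x) y)' = 44sec²(x) ⇒ sec(x) y = 44tan(x) + C.
Multiply by cos(x): y = 44sin(x) + C·cos(x).


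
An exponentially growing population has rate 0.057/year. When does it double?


Exponential growth: P(t) = P₀ e^(0.057t). Set P(t)/P₀ = 2: e^(0.057t) = 2.
Solve: t = ln(2)/0.057 ≈ 12.16 years.


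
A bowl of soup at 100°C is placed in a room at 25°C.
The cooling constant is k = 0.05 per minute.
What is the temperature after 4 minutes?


Newton's law: dT/dt = -k(T - T_a) has solution T(t) = T_a + (T₀ - T_a)e^(-kt).
Plug in T_a = 25, T₀ = 100, k = 0.05, t = 4: T(4) = 25 + (75)e^(-0.20) ≈ 86.4°C.


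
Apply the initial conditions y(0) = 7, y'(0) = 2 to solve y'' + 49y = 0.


Characteristic roots of r² + 49 = 0 are ±7i, so y = C₁cos(7x) + C₂sin(7x).
Apply y(0) = 7: C₁ = 7. Differentiate and apply y'(0) = 2: 7·C₂ = 2, so C₂ = 2/7.
Particular solution: y = 7cos(7x) + (2/7)sin(7x).


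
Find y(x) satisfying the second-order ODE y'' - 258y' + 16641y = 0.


Characteristic equation: r² - 258r + 16641 = 0, i.e. (r - 129)² = 0.
Repeated root r = 129; include an x factor for the second linearly independent solution.
General solution: y = (C₁ + C₂x)e^(129x).


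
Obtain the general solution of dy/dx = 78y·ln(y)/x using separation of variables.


Separate: dy/[y ln(y)] = 78 dx/x.
Substitute u = ln(y): du/u = 78 dx/x.
Integrate: ln|ln(y)| = 78ln|x| + C₀, hence ln(y) = C·x^78.


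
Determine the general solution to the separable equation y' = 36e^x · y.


Separate variables: dy/y = 36e^x dx.
Integrate: ln|y| = 36e^x + C₀.
Exponentiate: y = Ce^(36e^x).


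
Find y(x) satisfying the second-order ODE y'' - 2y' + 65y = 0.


Characteristic equation: r² - 2r + 65 = 0.
Discriminant is negative; roots r = 1 ± 8i (complex conjugate pair).
General solution uses e^(α x)(C₁ cos(β x) + C₂ sin(β x)): y = e^(x)(C₁cos(8x) + C₂sin(8x)).


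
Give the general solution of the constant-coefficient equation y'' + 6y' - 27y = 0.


Characteristic equation: r² + 6r - 27 = 0.
Factor: (r + 9)(r - 3) = 0 ⇒ r = -9, 3 (distinct real).
General solution: y = C₁e^(-9x) + C₂e^(3x).


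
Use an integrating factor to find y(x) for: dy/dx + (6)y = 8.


P(x) = 6, Q(x) = 8; integrating factor μ = e^(6x).
(μ y)' = 8e^(6x) ⇒ μ y = (4/3)e^(6x) + C.
Divide by μ: y = 4/3 + Ce^(-6x).


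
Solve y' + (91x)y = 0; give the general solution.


P(x) = 91x ⇒ μ = e^((91/2)x²).
Q(x) = 0 so μ y is constant: y = Ce^(-(91/2)x²).


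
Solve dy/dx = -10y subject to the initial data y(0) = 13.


General solution of y' = -10y is y = Ce^(-10x).
Apply y(0) = 13: C = 13.
Particular solution: y = 13e^(-10x).


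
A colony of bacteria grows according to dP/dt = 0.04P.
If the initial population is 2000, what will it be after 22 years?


The ODE dP/dt = 0.04P has solution P(t) = P(0)e^(0.04t).
Substitute P(0) = 2000 and t = 22: P(22) = 2000 e^(0.88) ≈ 4822.


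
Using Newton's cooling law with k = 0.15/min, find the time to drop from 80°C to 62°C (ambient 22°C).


From T(t) = T_a + (T₀ - T_a)e^(-kt), set T(t) = 62:
(62 - 22) / (80 - 22) = e^(-0.15t), so t = -ln(0.690)/0.15 ≈ 2.5 minutes.


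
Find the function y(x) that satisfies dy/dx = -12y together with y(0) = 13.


General solution of y' = -12y is y = Ce^(-12x).
Apply y(0) = 13: C = 13.
Particular solution: y = 13e^(-12x).


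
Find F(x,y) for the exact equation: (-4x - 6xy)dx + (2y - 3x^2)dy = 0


Check exactness: ∂M/∂y = -6x and ∂N/∂x = -6x; equal, so the equation is exact.
Integrate M with respect to x (treating y as constant): ∫M dx = -2x^2 - 3x^2y + h(y).
Differentiate w.r.t. y and set equal to N: the x-dependent terms already match, leaving h'(y) = 2y. Integrate: h(y) = y^2.
So F(x,y) = -2x^2 + y^2 - 3x^2y.
General solution: -2x^2 + y^2 - 3x^2y = C.


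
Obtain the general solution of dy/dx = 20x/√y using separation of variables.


Separate: √y dy = 20x dx.
Integrate: (2/3)y^(3/2) = 10x² + C.


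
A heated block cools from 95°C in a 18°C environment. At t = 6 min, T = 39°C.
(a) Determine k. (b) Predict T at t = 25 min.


Newton's law: T(t) = T_a + (T₀ - T_a)e^(-kt).
(a) Use T(6) = 39: (39 - 18)/(95 - 18) = e^(-k·6), so k = -ln(0.273)/6 ≈ 0.2165.
(b) Apply k to t = 25: T(25) = 18 + (77)e^(-5.414) ≈ 18.3°C.


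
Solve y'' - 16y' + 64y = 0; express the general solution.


Characteristic equation: r² - 16r + 64 = 0, i.e. (r - 8)² = 0.
Repeated root r = 8; include an x factor for the second linearly independent solution.
General solution: y = (C₁ + C₂x)e^(8x).


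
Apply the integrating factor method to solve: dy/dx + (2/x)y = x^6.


P(x) = 2/x ⇒ μ = x^2.
(x^2 y)' = x^8 ⇒ x^2 y = x^9/(9) + C.
Solve for y: y = (1/9)x^7 + C/x^2.


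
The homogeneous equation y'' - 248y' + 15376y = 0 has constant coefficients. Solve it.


Characteristic equation: r² - 248r + 15376 = 0, i.e. (r - 124)² = 0.
Repeated root r = 124; include an x factor for the second linearly independent solution.
General solution: y = (C₁ + C₂x)e^(124x).


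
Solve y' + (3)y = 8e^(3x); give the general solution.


P(x) = 3 ⇒ μ = e^(3x).
(μ y)' = 8e^(6x) ⇒ μ y = (8/6)e^(6x) + C.
Divide by μ: y = (4/3)e^(3x) + Ce^(-3x).


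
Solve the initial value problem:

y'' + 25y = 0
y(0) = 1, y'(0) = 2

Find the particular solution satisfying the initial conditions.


Characteristic roots of r² + 25 = 0 are ±5i, so y = C₁cos(5x) + C₂sin(5x).
Apply y(0) = 1: C₁ = 1. Differentiate and apply y'(0) = 2: 5·C₂ = 2, so C₂ = 2/5.
Particular solution: y = cos(5x) + (2/5)sin(5x).


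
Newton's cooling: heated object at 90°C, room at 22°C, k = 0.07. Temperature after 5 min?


Newton's law: dT/dt = -k(T - T_a) has solution T(t) = T_a + (T₀ - T_a)e^(-kt).
Plug in T_a = 22, T₀ = 90, k = 0.07, t = 5: T(5) = 22 + (68)e^(-0.35) ≈ 69.9°C.


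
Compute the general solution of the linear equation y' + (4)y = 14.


P(x) = 4, Q(x) = 14; integrating factor μ = e^(4x).
(μ y)' = 14e^(4x) ⇒ μ y = (7/2)e^(4x) + C.
Divide by μ: y = 7/2 + Ce^(-4x).


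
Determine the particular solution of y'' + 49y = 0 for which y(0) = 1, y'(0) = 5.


Characteristic roots of r² + 49 = 0 are ±7i, so y = C₁cos(7x) + C₂sin(7x).
Apply y(0) = 1: C₁ = 1. Differentiate and apply y'(0) = 5: 7·C₂ = 5, so C₂ = 5/7.
Particular solution: y = cos(7x) + (5/7)sin(7x).


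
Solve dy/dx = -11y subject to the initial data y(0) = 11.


General solution of y' = -11y is y = Ce^(-11x).
Apply y(0) = 11: C = 11.
Particular solution: y = 11e^(-11x).


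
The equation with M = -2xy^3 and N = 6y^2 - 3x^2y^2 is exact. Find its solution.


Check exactness: ∂M/∂y = -6xy^2 and ∂N/∂x = -6xy^2; equal, so the equation is exact.
Integrate M with respect to x (treating y as constant): ∫M dx = -x^2y^3 + h(y).
Differentiate w.r.t. y and set equal to N: the x-dependent terms already match, leaving h'(y) = 6y^2. Integrate: h(y) = 2y^3.
So F(x,y) = 2y^3 - x^2y^3.
General solution: 2y^3 - x^2y^3 = C.


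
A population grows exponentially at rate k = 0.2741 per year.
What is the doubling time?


Exponential growth: P(t) = P₀ e^(0.2741t). Set P(t)/P₀ = 2: e^(0.2741t) = 2.
Solve: t = ln(2)/0.2741 ≈ 2.53 years.


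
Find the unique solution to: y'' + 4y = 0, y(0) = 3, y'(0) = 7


Characteristic roots of r² + 4 = 0 are ±2i, so y = C₁cos(2x) + C₂sin(2x).
Apply y(0) = 3: C₁ = 3. Differentiate and apply y'(0) = 7: 2·C₂ = 7, so C₂ = 7/2.
Particular solution: y = 3cos(2x) + (7/2)sin(2x).


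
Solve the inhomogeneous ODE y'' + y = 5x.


Homogeneous: r² + 1 = 0 ⇒ r = ±1i, y_h = C₁cos(x) + C₂sin(x).
Polynomial forcing; try y_p = Ax + B. Then y_p'' + 1 y_p = 1(Ax + B) = 5x, so B = 0 and A = 5.
General solution: y = C₁cos(x) + C₂sin(x) + 5x.


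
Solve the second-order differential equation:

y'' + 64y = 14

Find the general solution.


Homogeneous part: r² + 64 = 0 ⇒ r = ±8i, so y_h = C₁cos(8x) + C₂sin(8x).
Try constant y_p = A; plug in: 64A = 14 ⇒ A = 7/32.
General solution: y = C₁cos(8x) + C₂sin(8x) + 7/32.


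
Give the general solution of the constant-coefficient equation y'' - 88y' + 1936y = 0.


Characteristic equation: r² - 88r + 1936 = 0, i.e. (r - 44)² = 0.
Repeated root r = 44; include an x factor for the second linearly independent solution.
General solution: y = (C₁ + C₂x)e^(44x).


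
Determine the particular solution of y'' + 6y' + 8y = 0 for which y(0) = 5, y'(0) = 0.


Characteristic roots of r² + 6r + 8 = 0 are -2, -4.
General solution y = c₁ e^(-2x) + c₂ e^(-4x).
Apply y(0) = 5: c₁ + c₂ = 5. Apply y'(0) = 0: -2 c₁ - 4 c₂ = 0.
Solve: c₁ = 10, c₂ = -5.
Particular solution: y = 10e^(-2x) - 5e^(-4x).


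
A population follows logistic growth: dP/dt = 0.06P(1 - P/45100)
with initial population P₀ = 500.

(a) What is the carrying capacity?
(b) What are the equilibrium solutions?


Logistic ODE dP/dt = 0.06P(1 - P/45100) has equilibria where dP/dt = 0, i.e. P = 0 or P = 45100.
The coefficient (1 - P/K) = 0 when P = K, identifying K = 45100 as the carrying capacity.
(a) K = 45100; (b) equilibria P = 0 and P = 45100.


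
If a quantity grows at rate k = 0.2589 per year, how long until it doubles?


Exponential growth: P(t) = P₀ e^(0.2589t). Set P(t)/P₀ = 2: e^(0.2589t) = 2.
Solve: t = ln(2)/0.2589 ≈ 2.68 years.


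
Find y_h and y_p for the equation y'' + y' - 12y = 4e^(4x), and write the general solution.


Characteristic roots of r² + r - 12 = 0 are -4, 3.
y_h = C₁e^(-4x) + C₂e^(3x).
Forcing exponent 4 is not a characteristic root; try y_p = Ae^(4x).
Substitute: A·(16 + (1)·4 + (-12)) = A·8 = 4, so A = 1/2.
General solution: y = C₁e^(-4x) + C₂e^(3x) + (1/2)e^(4x).


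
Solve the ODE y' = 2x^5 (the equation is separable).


Integrate both sides with respect to x: y = ∫ 2x^5 dx = (1/3)x^6 + C.


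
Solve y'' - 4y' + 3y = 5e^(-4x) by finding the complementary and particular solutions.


Characteristic roots of r² - 4r + 3 = 0 are 3, 1.
y_h = C₁e^(3x) + C₂e^(x).
Forcing exponent -4 is not a characteristic root; try y_p = Ae^(-4x).
Substitute: A·(16 + (-4)·-4 + (3)) = A·35 = 5, so A = 1/7.
General solution: y = C₁e^(3x) + C₂e^(x) + (1/7)e^(-4x).


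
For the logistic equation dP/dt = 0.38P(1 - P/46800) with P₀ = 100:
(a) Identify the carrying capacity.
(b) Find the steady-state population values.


Logistic ODE dP/dt = 0.38P(1 - P/46800) has equilibria where dP/dt = 0, i.e. P = 0 or P = 46800.
The coefficient (1 - P/K) = 0 when P = K, identifying K = 46800 as the carrying capacity.
(a) K = 46800; (b) equilibria P = 0 and P = 46800.


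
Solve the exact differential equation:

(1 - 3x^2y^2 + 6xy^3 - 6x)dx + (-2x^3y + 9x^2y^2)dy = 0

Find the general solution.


Check exactness: ∂M/∂y = -6x^2y + 18xy^2 and ∂N/∂x = -6x^2y + 18xy^2; equal, so the equation is exact.
Integrate M with respect to x (treating y as constant): ∫M dx = x - x^3y^2 + 3x^2y^3 - 3x^2 + h(y).
Differentiate w.r.t. y and set equal to N: all terms match, so h'(y) = 0 and h is a constant absorbed into C.
General solution: x - x^3y^2 + 3x^2y^3 - 3x^2 = C.


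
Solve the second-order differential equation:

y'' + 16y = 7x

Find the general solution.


Homogeneous: r² + 16 = 0 ⇒ r = ±4i, y_h = C₁cos(4x) + C₂sin(4x).
Polynomial forcing; try y_p = Ax + B. Then y_p'' + 16 y_p = 16(Ax + B) = 7x, so B = 0 and A = 7/16.
General solution: y = C₁cos(4x) + C₂sin(4x) + (7/16)x.


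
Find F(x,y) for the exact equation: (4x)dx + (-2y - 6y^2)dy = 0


Check exactness: ∂M/∂y = 0 and ∂N/∂x = 0; equal, so the equation is exact.
Integrate M with respect to x (treating y as constant): ∫M dx = 2x^2 + h(y).
Differentiate w.r.t. y and set equal to N: the x-dependent terms already match, leaving h'(y) = -2y - 6y^2. Integrate: h(y) = -y^2 - 2y^3.
So F(x,y) = -y^2 - 2y^3 + 2x^2.
General solution: -y^2 - 2y^3 + 2x^2 = C.


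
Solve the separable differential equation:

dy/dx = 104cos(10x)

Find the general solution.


g(y) = 1, so integrate directly: y = ∫ 104cos(10x) dx = (52/5)sin(10x) + C.


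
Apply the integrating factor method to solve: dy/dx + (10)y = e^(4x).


P(x) = 10 ⇒ μ = e^(10x).
(μ y)' = e^(14x) ⇒ μ y = e^(14x)/14 + C.
Divide by μ: y = (1/14)e^(4x) + Ce^(-10x).


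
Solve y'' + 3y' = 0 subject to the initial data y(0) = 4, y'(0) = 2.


Characteristic roots of r² + 3r = 0 are 0, -3.
General solution y = c₁ + c₂ e^(-3x).
Apply y(0) = 4: c₁ + c₂ = 4. Apply y'(0) = 2: 0 c₁ - 3 c₂ = 2.
Solve: c₁ = 14/3, c₂ = -2/3.
Particular solution: y = 14/3 - (2/3)e^(-3x).


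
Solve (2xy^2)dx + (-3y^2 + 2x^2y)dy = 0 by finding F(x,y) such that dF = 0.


Check exactness: ∂M/∂y = 4xy and ∂N/∂x = 4xy; equal, so the equation is exact.
Integrate M with respect to x (treating y as constant): ∫M dx = x^2y^2 + h(y).
Differentiate w.r.t. y and set equal to N: the x-dependent terms already match, leaving h'(y) = -3y^2. Integrate: h(y) = -y^3.
So F(x,y) = -y^3 + x^2y^2.
General solution: -y^3 + x^2y^2 = C.


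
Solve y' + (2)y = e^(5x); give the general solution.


P(x) = 2 ⇒ μ = e^(2x).
(μ y)' = e^(7x) ⇒ μ y = e^(7x)/7 + C.
Divide by μ: y = (1/7)e^(5x) + Ce^(-2x).


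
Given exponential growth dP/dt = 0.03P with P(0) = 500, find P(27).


The ODE dP/dt = 0.03P has solution P(t) = P(0)e^(0.03t).
Substitute P(0) = 500 and t = 27: P(27) = 500 e^(0.81) ≈ 1124.


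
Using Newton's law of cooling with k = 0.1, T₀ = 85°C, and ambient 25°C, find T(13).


Newton's law: dT/dt = -k(T - T_a) has solution T(t) = T_a + (T₀ - T_a)e^(-kt).
Plug in T_a = 25, T₀ = 85, k = 0.1, t = 13: T(13) = 25 + (60)e^(-1.30) ≈ 41.4°C.


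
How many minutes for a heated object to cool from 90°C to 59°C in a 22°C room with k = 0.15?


From T(t) = T_a + (T₀ - T_a)e^(-kt), set T(t) = 59:
(59 - 22) / (90 - 22) = e^(-0.15t), so t = -ln(0.544)/0.15 ≈ 4.1 minutes.


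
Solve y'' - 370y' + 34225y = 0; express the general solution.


Characteristic equation: r² - 370r + 34225 = 0, i.e. (r - 185)² = 0.
Repeated root r = 185; include an x factor for the second linearly independent solution.
General solution: y = (C₁ + C₂x)e^(185x).


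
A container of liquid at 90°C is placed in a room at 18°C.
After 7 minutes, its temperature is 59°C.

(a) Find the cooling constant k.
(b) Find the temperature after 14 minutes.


Newton's law: T(t) = T_a + (T₀ - T_a)e^(-kt).
(a) Use T(7) = 59: (59 - 18)/(90 - 18) = e^(-k·7), so k = -ln(0.569)/7 ≈ 0.0804.
(b) Apply k to t = 14: T(14) = 18 + (72)e^(-1.126) ≈ 41.3°C.


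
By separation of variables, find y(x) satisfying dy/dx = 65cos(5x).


g(y) = 1, so integrate directly: y = ∫ 65cos(5x) dx = 13sin(5x) + C.


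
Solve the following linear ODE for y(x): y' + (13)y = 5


P(x) = 13, Q(x) = 5; integrating factor μ = e^(13x).
(μ y)' = 5e^(13x) ⇒ μ y = (5/13)e^(13x) + C.
Divide by μ: y = 5/13 + Ce^(-13x).


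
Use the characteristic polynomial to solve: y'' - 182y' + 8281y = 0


Characteristic equation: r² - 182r + 8281 = 0, i.e. (r - 91)² = 0.
Repeated root r = 91; include an x factor for the second linearly independent solution.
General solution: y = (C₁ + C₂x)e^(91x).


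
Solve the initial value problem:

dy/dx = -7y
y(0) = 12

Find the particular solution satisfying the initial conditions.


General solution of y' = -7y is y = Ce^(-7x).
Apply y(0) = 12: C = 12.
Particular solution: y = 12e^(-7x).


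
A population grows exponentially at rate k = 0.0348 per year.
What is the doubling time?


Exponential growth: P(t) = P₀ e^(0.0348t). Set P(t)/P₀ = 2: e^(0.0348t) = 2.
Solve: t = ln(2)/0.0348 ≈ 19.92 years.


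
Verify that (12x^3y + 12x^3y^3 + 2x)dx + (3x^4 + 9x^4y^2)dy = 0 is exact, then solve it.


Check exactness: ∂M/∂y = 12x^3 + 36x^3y^2 and ∂N/∂x = 12x^3 + 36x^3y^2; equal, so the equation is exact.
Integrate M with respect to x (treating y as constant): ∫M dx = 3x^4y + 3x^4y^3 + x^2 + h(y).
Differentiate w.r.t. y and set equal to N: all terms match, so h'(y) = 0 and h is a constant absorbed into C.
General solution: 3x^4y + 3x^4y^3 + x^2 = C.


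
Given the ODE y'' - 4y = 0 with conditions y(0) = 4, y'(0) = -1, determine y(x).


Characteristic roots of r² - 4 = 0 are 2, -2.
General solution y = c₁ e^(2x) + c₂ e^(-2x).
Apply y(0) = 4: c₁ + c₂ = 4. Apply y'(0) = -1: 2 c₁ - 2 c₂ = -1.
Solve: c₁ = 7/4, c₂ = 9/4.
Particular solution: y = (7/4)e^(2x) + (9/4)e^(-2x).


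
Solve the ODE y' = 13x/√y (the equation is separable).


Separate: √y dy = 13x dx.
Integrate: (2/3)y^(3/2) = (13/2)x² + C.
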